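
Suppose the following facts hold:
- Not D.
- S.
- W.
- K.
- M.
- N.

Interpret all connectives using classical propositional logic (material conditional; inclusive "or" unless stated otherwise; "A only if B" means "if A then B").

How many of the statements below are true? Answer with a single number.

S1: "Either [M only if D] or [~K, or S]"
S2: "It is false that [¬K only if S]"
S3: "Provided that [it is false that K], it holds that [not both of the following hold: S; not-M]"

2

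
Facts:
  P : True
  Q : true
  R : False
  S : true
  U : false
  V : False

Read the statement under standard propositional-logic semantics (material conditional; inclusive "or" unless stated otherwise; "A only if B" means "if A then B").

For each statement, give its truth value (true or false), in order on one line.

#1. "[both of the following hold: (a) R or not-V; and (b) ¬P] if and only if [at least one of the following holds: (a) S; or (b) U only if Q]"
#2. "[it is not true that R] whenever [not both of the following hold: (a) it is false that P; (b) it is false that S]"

#1 F; #2 T

#1: This is ((R | ~V) & ~P) <-> (S | (U -> Q)).

~V = ~F = T
R | ~V = F | T = T
~P = ~T = F
(R | ~V) & ~P = T & F = F
U -> Q = F -> T = T
S | (U -> Q) = T | T = T
((R | ~V) & ~P) <-> (S | (U -> Q)) = F <-> T = F
Thus #1 is false.

#2: In symbols: (~P nand ~S) -> ~R

~P = ~T = F
~S = ~T = F
~P nand ~S = F nand F = T
~R = ~F = T
(~P nand ~S) -> ~R = T -> T = T
Thus #2 is true.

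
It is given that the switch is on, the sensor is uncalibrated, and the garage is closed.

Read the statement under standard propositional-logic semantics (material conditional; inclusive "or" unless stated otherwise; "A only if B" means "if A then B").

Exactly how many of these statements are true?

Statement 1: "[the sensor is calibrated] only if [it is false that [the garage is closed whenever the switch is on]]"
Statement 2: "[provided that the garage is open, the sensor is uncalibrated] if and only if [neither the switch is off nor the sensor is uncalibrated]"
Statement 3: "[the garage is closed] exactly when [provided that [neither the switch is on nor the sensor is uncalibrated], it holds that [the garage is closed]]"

2

Let Q = "the sensor is calibrated" (False), P = "the switch is on" (True), R = "the garage is closed" (True).

Statement 1: In symbols: Q -> not (P -> R)

P -> R = True -> True = True
not (P -> R) = not True = False
Q -> not (P -> R) = False -> False = True
Thus Statement 1 is true.

Statement 2: This is (not R -> not Q) iff (not P nor not Q).

not R = not True = False
not Q = not False = True
not R -> not Q = False -> True = True
not P = not True = False
not Q = not False = True
not P nor not Q = False nor True = False
(not R -> not Q) iff (not P nor not Q) = True iff False = False
Hence Statement 2 is false.

Statement 3: In symbols: R iff ((P nor not Q) -> R)

not Q = not False = True
P nor not Q = True nor True = False
(P nor not Q) -> R = False -> True = True
R iff ((P nor not Q) -> R) = True iff True = True
So Statement 3 is true.

True statements: 2 (Statement 1, Statement 3).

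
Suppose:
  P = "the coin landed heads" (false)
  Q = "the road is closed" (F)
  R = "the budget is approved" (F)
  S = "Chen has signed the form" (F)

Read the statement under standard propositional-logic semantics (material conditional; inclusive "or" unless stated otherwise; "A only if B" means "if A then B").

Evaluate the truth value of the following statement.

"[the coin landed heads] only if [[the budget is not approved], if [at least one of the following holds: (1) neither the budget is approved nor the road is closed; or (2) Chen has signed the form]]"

Values: P=False, R=False, Q=False, S=False.
In symbols: P -> (((R nor Q) or S) -> not R)

R nor Q = False nor False = True
(R nor Q) or S = True or False = True
not R = not False = True
((R nor Q) or S) -> not R = True -> True = True
P -> (((R nor Q) or S) -> not R) = False -> True = True

The statement is true.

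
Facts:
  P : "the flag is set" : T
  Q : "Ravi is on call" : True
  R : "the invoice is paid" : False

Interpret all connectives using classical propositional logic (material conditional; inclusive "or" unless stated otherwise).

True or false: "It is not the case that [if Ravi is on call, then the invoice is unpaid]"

Values: Q=True, R=False.
In symbols: not (Q -> not R)

not R = not False = True
Q -> not R = True -> True = True
not (Q -> not R) = not True = False

The statement is false.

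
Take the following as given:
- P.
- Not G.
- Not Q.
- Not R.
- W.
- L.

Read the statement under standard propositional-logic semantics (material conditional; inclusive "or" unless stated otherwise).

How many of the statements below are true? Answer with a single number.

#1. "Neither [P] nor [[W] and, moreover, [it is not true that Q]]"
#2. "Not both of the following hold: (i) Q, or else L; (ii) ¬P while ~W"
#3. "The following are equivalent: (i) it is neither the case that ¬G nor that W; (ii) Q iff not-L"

#1: This is P nor (W and not Q).

not Q = not False = True
W and not Q = True and True = True
P nor (W and not Q) = True nor True = False
So #1 is false.

#2: Parsed as (Q or L) nand (not P and not W)

Q or L = False or True = True
not P = not True = False
not W = not True = False
not P and not W = False and False = False
(Q or L) nand (not P and not W) = True nand False = True
Thus #2 is true.

#3: Parsed as (not G nor W) iff (Q iff not L)

not G = not False = True
not G nor W = True nor True = False
not L = not True = False
Q iff not L = False iff False = True
(not G nor W) iff (Q iff not L) = False iff True = False
So #3 is false.

1 of the 3 statements is true (#2).

1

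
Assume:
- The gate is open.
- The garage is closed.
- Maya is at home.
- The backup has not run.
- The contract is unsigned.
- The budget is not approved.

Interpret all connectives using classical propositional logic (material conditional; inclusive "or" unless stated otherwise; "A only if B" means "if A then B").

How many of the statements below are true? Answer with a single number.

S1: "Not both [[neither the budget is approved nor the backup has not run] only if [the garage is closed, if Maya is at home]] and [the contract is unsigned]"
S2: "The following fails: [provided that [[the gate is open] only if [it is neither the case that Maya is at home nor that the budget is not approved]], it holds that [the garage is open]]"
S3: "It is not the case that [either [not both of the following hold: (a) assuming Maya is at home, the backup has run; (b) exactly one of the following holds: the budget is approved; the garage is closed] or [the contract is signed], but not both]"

0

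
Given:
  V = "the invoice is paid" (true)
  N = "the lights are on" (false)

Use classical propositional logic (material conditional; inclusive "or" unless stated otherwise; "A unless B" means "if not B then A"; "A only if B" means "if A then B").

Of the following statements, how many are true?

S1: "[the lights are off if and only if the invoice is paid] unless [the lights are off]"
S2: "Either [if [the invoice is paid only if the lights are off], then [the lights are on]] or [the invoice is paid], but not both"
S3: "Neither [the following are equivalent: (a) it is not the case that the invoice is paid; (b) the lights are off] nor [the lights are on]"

S1: Formalization: (not N iff V) or not N

not N = not False = True
not N iff V = True iff True = True
not N = not False = True
(not N iff V) or not N = True or True = True
So S1 is true.

S2: In symbols: ((V -> not N) -> N) xor V

not N = not False = True
V -> not N = True -> True = True
(V -> not N) -> N = True -> False = False
((V -> not N) -> N) xor V = False xor True = True
Hence S2 is true.

S3: Formalization: (not V iff not N) nor N

not V = not True = False
not N = not False = True
not V iff not N = False iff True = False
(not V iff not N) nor N = False nor False = True
Hence S3 is true.

3 of the 3 statements are true.

3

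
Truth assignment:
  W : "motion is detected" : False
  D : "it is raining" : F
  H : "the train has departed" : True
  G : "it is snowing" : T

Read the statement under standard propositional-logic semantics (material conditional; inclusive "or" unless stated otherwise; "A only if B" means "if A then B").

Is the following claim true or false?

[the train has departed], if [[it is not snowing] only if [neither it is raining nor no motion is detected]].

The statement is true.

Values: G=True, D=False, W=False, H=True.
This is (not G -> (D nor not W)) -> H.

not G = not True = False
not W = not False = True
D nor not W = False nor True = False
not G -> (D nor not W) = False -> False = True
(not G -> (D nor not W)) -> H = True -> True = True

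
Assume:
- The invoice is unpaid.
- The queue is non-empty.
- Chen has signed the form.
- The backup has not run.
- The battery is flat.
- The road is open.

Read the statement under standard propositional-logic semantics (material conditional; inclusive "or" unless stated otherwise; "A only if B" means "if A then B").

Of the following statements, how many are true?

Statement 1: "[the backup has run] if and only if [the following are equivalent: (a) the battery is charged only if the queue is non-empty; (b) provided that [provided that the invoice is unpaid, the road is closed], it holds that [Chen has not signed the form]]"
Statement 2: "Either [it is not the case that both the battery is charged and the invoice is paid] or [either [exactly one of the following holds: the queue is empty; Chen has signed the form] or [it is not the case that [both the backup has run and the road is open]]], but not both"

0

Let N = "the backup has run" (False), R = "the battery is charged" (False), S = "the queue is empty" (False), L = "the invoice is paid" (False), G = "the road is closed" (False), H = "Chen has signed the form" (True).

Statement 1: Formalization: N iff ((R -> not S) iff ((not L -> G) -> not H))

not S = not False = True
R -> not S = False -> True = True
not L = not False = True
not L -> G = True -> False = False
not H = not True = False
(not L -> G) -> not H = False -> False = True
(R -> not S) iff ((not L -> G) -> not H) = True iff True = True
N iff ((R -> not S) iff ((not L -> G) -> not H)) = False iff True = False
So Statement 1 is false.

Statement 2: Formalization: (R nand L) xor ((S xor H) or not (N and not G))

R nand L = False nand False = True
S xor H = False xor True = True
not G = not False = True
N and not G = False and True = False
not (N and not G) = not False = True
(S xor H) or not (N and not G) = True or True = True
(R nand L) xor ((S xor H) or not (N and not G)) = True xor True = False
Hence Statement 2 is false.

True statements: 0 (none).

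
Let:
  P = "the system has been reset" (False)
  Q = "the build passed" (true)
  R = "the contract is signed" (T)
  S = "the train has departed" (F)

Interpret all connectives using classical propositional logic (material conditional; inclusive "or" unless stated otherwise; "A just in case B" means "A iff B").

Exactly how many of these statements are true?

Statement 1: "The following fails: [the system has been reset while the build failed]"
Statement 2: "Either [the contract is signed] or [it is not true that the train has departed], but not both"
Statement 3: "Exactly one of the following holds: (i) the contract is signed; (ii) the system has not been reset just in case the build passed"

1

Statement 1: This is ~(P & ~Q).

~Q = ~T = F
P & ~Q = F & F = F
~(P & ~Q) = ~F = T
So Statement 1 is true.

Statement 2: Parsed as R xor ~S

~S = ~F = T
R xor ~S = T xor T = F
So Statement 2 is false.

Statement 3: This is R xor (~P <-> Q).

~P = ~F = T
~P <-> Q = T <-> T = T
R xor (~P <-> Q) = T xor T = F
Thus Statement 3 is false.

1 of the 3 statements is true (Statement 1).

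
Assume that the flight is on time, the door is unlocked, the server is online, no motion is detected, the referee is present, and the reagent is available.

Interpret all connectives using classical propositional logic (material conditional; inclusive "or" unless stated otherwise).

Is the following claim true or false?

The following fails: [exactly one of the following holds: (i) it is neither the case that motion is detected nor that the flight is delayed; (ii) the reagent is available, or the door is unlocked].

Let S = "motion is detected" (False), P = "the flight is delayed" (False), V = "the reagent is available" (True), Q = "the door is locked" (False).
In symbols: not ((S nor P) xor (V or not Q))

S nor P = False nor False = True
not Q = not False = True
V or not Q = True or True = True
(S nor P) xor (V or not Q) = True xor True = False
not ((S nor P) xor (V or not Q)) = not False = True

True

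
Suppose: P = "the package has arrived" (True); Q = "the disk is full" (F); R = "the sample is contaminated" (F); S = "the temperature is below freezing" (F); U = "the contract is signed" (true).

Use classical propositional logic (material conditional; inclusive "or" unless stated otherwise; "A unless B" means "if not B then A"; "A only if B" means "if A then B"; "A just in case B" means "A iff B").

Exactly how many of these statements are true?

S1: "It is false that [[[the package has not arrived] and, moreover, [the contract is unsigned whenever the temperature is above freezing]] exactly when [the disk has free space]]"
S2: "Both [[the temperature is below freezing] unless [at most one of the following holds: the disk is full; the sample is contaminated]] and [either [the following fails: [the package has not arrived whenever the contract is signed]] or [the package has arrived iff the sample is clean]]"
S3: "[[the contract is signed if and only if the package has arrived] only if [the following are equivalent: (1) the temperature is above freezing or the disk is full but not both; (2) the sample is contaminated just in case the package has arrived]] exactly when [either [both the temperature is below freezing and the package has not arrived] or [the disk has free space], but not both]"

S1: In symbols: ¬((¬P ∧ (¬S → ¬U)) ↔ ¬Q)

¬P = ¬T = F
¬S = ¬F = T
¬U = ¬T = F
¬S → ¬U = T → F = F
¬P ∧ (¬S → ¬U) = F ∧ F = F
¬Q = ¬F = T
(¬P ∧ (¬S → ¬U)) ↔ ¬Q = F ↔ T = F
¬((¬P ∧ (¬S → ¬U)) ↔ ¬Q) = ¬F = T
Thus S1 is true.

S2: In symbols: (S ∨ (Q ↑ R)) ∧ (¬(U → ¬P) ∨ (P ↔ ¬R))

Q ↑ R = F ↑ F = T
S ∨ (Q ↑ R) = F ∨ T = T
¬P = ¬T = F
U → ¬P = T → F = F
¬(U → ¬P) = ¬F = T
¬R = ¬F = T
P ↔ ¬R = T ↔ T = T
¬(U → ¬P) ∨ (P ↔ ¬R) = T ∨ T = T
(S ∨ (Q ↑ R)) ∧ (¬(U → ¬P) ∨ (P ↔ ¬R)) = T ∧ T = T
So S2 is true.

S3: Parsed as ((U ↔ P) → ((¬S ⊕ Q) ↔ (R ↔ P))) ↔ ((S ∧ ¬P) ⊕ ¬Q)

U ↔ P = T ↔ T = T
¬S = ¬F = T
¬S ⊕ Q = T ⊕ F = T
R ↔ P = F ↔ T = F
(¬S ⊕ Q) ↔ (R ↔ P) = T ↔ F = F
(U ↔ P) → ((¬S ⊕ Q) ↔ (R ↔ P)) = T → F = F
¬P = ¬T = F
S ∧ ¬P = F ∧ F = F
¬Q = ¬F = T
(S ∧ ¬P) ⊕ ¬Q = F ⊕ T = T
((U ↔ P) → ((¬S ⊕ Q) ↔ (R ↔ P))) ↔ ((S ∧ ¬P) ⊕ ¬Q) = F ↔ T = F
So S3 is false.

True statements: 2 (S1, S2).

2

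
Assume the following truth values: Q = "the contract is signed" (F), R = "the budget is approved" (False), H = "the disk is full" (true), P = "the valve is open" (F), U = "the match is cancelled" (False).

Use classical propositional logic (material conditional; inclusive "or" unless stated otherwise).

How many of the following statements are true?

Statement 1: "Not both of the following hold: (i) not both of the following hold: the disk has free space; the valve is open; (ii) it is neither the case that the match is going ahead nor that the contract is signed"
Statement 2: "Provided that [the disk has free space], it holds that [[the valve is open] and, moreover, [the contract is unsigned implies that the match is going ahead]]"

Statement 1: In symbols: (not H nand P) nand (not U nor Q)

not H = not True = False
not H nand P = False nand False = True
not U = not False = True
not U nor Q = True nor False = False
(not H nand P) nand (not U nor Q) = True nand False = True
Hence Statement 1 is true.

Statement 2: Formalization: not H -> (P and (not Q -> not U))

not H = not True = False
not Q = not False = True
not U = not False = True
not Q -> not U = True -> True = True
P and (not Q -> not U) = False and True = False
not H -> (P and (not Q -> not U)) = False -> False = True
Thus Statement 2 is true.

Count: 2.

2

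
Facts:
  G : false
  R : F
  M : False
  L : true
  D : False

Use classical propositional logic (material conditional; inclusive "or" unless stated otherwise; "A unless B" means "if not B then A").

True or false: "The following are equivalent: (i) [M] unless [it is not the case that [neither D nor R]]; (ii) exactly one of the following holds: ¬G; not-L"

The statement is false.

Formalization: (M | ~(D nor R)) <-> (~G xor ~L)

D nor R = F nor F = T
~(D nor R) = ~T = F
M | ~(D nor R) = F | F = F
~G = ~F = T
~L = ~T = F
~G xor ~L = T xor F = T
(M | ~(D nor R)) <-> (~G xor ~L) = F <-> T = F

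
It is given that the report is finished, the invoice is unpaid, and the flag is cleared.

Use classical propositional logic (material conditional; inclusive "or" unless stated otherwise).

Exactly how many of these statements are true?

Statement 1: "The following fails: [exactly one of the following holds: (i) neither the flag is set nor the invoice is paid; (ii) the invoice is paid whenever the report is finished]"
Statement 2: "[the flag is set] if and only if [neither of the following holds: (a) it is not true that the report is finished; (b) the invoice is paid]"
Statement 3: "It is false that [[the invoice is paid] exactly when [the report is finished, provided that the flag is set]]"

1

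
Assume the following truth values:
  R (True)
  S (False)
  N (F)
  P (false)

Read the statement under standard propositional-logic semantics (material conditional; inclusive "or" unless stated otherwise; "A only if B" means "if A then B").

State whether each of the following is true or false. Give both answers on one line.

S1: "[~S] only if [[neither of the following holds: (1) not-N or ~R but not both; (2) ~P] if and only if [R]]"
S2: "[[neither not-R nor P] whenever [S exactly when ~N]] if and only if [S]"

S1 False / S2 False

S1: In symbols: ~S -> (((~N xor ~R) nor ~P) <-> R)

~S = ~F = T
~N = ~F = T
~R = ~T = F
~N xor ~R = T xor F = T
~P = ~F = T
(~N xor ~R) nor ~P = T nor T = F
((~N xor ~R) nor ~P) <-> R = F <-> T = F
~S -> (((~N xor ~R) nor ~P) <-> R) = T -> F = F
Thus S1 is false.

S2: Parsed as ((S <-> ~N) -> (~R nor P)) <-> S

~N = ~F = T
S <-> ~N = F <-> T = F
~R = ~T = F
~R nor P = F nor F = T
(S <-> ~N) -> (~R nor P) = F -> T = T
((S <-> ~N) -> (~R nor P)) <-> S = T <-> F = F
Hence S2 is false.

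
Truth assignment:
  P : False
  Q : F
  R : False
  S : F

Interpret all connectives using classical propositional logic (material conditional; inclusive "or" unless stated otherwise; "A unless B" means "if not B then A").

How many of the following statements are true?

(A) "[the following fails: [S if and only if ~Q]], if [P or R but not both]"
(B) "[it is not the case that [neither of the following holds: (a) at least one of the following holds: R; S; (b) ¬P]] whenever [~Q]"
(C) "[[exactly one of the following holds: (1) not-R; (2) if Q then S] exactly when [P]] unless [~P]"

3

(A): Parsed as (P xor R) -> ~(S <-> ~Q)

P xor R = F xor F = F
~Q = ~F = T
S <-> ~Q = F <-> T = F
~(S <-> ~Q) = ~F = T
(P xor R) -> ~(S <-> ~Q) = F -> T = T
So (A) is true.

(B): In symbols: ~Q -> ~((R | S) nor ~P)

~Q = ~F = T
R | S = F | F = F
~P = ~F = T
(R | S) nor ~P = F nor T = F
~((R | S) nor ~P) = ~F = T
~Q -> ~((R | S) nor ~P) = T -> T = T
So (B) is true.

(C): Formalization: ((~R xor (Q -> S)) <-> P) | ~P

~R = ~F = T
Q -> S = F -> F = T
~R xor (Q -> S) = T xor T = F
(~R xor (Q -> S)) <-> P = F <-> F = T
~P = ~F = T
((~R xor (Q -> S)) <-> P) | ~P = T | T = T
So (C) is true.

Count: 3.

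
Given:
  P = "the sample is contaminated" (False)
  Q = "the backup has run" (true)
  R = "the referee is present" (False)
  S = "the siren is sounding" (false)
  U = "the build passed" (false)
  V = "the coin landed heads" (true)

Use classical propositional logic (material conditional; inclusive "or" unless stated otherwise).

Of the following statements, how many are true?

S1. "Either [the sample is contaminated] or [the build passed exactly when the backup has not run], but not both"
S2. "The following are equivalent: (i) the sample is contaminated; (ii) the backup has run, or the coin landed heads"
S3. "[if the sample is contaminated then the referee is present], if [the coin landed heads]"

2

S1: Formalization: P ⊕ (U ↔ ¬Q)

¬Q = ¬T = F
U ↔ ¬Q = F ↔ F = T
P ⊕ (U ↔ ¬Q) = F ⊕ T = T
Thus S1 is true.

S2: In symbols: P ↔ (Q ∨ V)

Q ∨ V = T ∨ T = T
P ↔ (Q ∨ V) = F ↔ T = F
Thus S2 is false.

S3: This is V → (P → R).

P → R = F → F = T
V → (P → R) = T → T = T
Thus S3 is true.

2 of the 3 statements are true.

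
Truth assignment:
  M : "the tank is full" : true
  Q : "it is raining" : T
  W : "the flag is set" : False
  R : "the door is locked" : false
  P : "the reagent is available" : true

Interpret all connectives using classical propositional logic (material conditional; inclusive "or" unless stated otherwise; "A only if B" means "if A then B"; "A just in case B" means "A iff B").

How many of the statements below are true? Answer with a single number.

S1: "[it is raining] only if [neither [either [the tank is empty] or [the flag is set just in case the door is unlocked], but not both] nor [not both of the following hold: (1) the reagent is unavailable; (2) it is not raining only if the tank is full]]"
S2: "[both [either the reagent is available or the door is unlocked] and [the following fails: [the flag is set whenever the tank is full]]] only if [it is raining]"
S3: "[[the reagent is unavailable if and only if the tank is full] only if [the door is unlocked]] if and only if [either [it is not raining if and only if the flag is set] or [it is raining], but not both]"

S1: This is Q -> ((not M xor (W iff not R)) nor (not P nand (not Q -> M))).

not M = not True = False
not R = not False = True
W iff not R = False iff True = False
not M xor (W iff not R) = False xor False = False
not P = not True = False
not Q = not True = False
not Q -> M = False -> True = True
not P nand (not Q -> M) = False nand True = True
(not M xor (W iff not R)) nor (not P nand (not Q -> M)) = False nor True = False
Q -> ((not M xor (W iff not R)) nor (not P nand (not Q -> M))) = True -> False = False
So S1 is false.

S2: Parsed as ((P or not R) and not (M -> W)) -> Q

not R = not False = True
P or not R = True or True = True
M -> W = True -> False = False
not (M -> W) = not False = True
(P or not R) and not (M -> W) = True and True = True
((P or not R) and not (M -> W)) -> Q = True -> True = True
Thus S2 is true.

S3: In symbols: ((not P iff M) -> not R) iff ((not Q iff W) xor Q)

not P = not True = False
not P iff M = False iff True = False
not R = not False = True
(not P iff M) -> not R = False -> True = True
not Q = not True = False
not Q iff W = False iff False = True
(not Q iff W) xor Q = True xor True = False
((not P iff M) -> not R) iff ((not Q iff W) xor Q) = True iff False = False
Hence S3 is false.

Count: 1.

1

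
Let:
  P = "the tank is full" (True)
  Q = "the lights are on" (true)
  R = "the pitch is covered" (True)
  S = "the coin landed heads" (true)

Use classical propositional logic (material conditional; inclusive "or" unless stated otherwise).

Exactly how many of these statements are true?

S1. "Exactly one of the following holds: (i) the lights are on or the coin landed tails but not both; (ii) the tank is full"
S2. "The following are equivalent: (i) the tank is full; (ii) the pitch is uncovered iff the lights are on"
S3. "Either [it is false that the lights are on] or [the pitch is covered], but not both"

1

S1: Parsed as (Q xor not S) xor P

not S = not True = False
Q xor not S = True xor False = True
(Q xor not S) xor P = True xor True = False
So S1 is false.

S2: In symbols: P iff (not R iff Q)

not R = not True = False
not R iff Q = False iff True = False
P iff (not R iff Q) = True iff False = False
Hence S2 is false.

S3: This is not Q xor R.

not Q = not True = False
not Q xor R = False xor True = True
Hence S3 is true.

Count: 1.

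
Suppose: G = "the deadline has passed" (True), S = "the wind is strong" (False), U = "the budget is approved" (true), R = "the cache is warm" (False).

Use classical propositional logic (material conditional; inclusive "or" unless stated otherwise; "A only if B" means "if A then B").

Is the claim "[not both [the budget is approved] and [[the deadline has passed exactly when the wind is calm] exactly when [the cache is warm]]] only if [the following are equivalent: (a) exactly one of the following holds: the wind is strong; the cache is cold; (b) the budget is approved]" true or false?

True

Parsed as (U ↑ ((G ↔ ¬S) ↔ R)) → ((S ⊕ ¬R) ↔ U)

¬S = ¬F = T
G ↔ ¬S = T ↔ T = T
(G ↔ ¬S) ↔ R = T ↔ F = F
U ↑ ((G ↔ ¬S) ↔ R) = T ↑ F = T
¬R = ¬F = T
S ⊕ ¬R = F ⊕ T = T
(S ⊕ ¬R) ↔ U = T ↔ T = T
(U ↑ ((G ↔ ¬S) ↔ R)) → ((S ⊕ ¬R) ↔ U) = T → T = T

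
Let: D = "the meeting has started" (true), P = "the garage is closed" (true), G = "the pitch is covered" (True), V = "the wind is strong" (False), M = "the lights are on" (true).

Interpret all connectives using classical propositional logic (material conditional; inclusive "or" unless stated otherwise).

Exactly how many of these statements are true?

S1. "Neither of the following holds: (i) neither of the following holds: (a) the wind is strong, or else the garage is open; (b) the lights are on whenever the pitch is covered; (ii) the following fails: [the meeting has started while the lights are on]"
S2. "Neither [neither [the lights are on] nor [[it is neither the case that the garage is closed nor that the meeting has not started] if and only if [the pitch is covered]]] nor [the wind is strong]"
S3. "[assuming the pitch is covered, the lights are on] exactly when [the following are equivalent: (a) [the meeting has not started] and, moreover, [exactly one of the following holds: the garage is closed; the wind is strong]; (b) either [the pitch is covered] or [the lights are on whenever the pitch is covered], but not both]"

3

S1: Parsed as ((V | ~P) nor (G -> M)) nor ~(D & M)

~P = ~T = F
V | ~P = F | F = F
G -> M = T -> T = T
(V | ~P) nor (G -> M) = F nor T = F
D & M = T & T = T
~(D & M) = ~T = F
((V | ~P) nor (G -> M)) nor ~(D & M) = F nor F = T
So S1 is true.

S2: In symbols: (M nor ((P nor ~D) <-> G)) nor V

~D = ~T = F
P nor ~D = T nor F = F
(P nor ~D) <-> G = F <-> T = F
M nor ((P nor ~D) <-> G) = T nor F = F
(M nor ((P nor ~D) <-> G)) nor V = F nor F = T
So S2 is true.

S3: Formalization: (G -> M) <-> ((~D & (P xor V)) <-> (G xor (G -> M)))

G -> M = T -> T = T
~D = ~T = F
P xor V = T xor F = T
~D & (P xor V) = F & T = F
G -> M = T -> T = T
G xor (G -> M) = T xor T = F
(~D & (P xor V)) <-> (G xor (G -> M)) = F <-> F = T
(G -> M) <-> ((~D & (P xor V)) <-> (G xor (G -> M))) = T <-> T = T
So S3 is true.

3 of the 3 statements are true (S1, S2, S3).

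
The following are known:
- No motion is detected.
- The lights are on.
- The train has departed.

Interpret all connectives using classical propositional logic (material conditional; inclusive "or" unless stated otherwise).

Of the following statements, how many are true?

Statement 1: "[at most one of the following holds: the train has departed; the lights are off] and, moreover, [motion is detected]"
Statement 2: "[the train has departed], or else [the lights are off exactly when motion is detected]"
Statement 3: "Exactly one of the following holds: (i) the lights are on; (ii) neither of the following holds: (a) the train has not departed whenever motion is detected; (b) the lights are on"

2

Let W = "the train has departed" (T), P = "the lights are on" (T), R = "motion is detected" (F).

Statement 1: Formalization: (W nand ~P) & R

~P = ~T = F
W nand ~P = T nand F = T
(W nand ~P) & R = T & F = F
So Statement 1 is false.

Statement 2: In symbols: W | (~P <-> R)

~P = ~T = F
~P <-> R = F <-> F = T
W | (~P <-> R) = T | T = T
Hence Statement 2 is true.

Statement 3: In symbols: P xor ((R -> ~W) nor P)

~W = ~T = F
R -> ~W = F -> F = T
(R -> ~W) nor P = T nor T = F
P xor ((R -> ~W) nor P) = T xor F = T
Hence Statement 3 is true.

Count: 2.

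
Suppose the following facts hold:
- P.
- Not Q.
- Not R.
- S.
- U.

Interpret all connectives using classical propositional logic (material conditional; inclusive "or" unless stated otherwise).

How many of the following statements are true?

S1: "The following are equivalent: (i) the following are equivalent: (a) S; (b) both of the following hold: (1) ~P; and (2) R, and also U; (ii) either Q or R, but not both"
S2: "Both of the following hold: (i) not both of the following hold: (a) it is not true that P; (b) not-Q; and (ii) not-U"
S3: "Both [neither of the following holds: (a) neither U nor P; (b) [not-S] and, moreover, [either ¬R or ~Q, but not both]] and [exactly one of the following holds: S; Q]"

2

S1: In symbols: (S ↔ (¬P ∧ (R ∧ U))) ↔ (Q ⊕ R)

¬P = ¬T = F
R ∧ U = F ∧ T = F
¬P ∧ (R ∧ U) = F ∧ F = F
S ↔ (¬P ∧ (R ∧ U)) = T ↔ F = F
Q ⊕ R = F ⊕ F = F
(S ↔ (¬P ∧ (R ∧ U))) ↔ (Q ⊕ R) = F ↔ F = T
So S1 is true.

S2: Formalization: (¬P ↑ ¬Q) ∧ ¬U

¬P = ¬T = F
¬Q = ¬F = T
¬P ↑ ¬Q = F ↑ T = T
¬U = ¬T = F
(¬P ↑ ¬Q) ∧ ¬U = T ∧ F = F
So S2 is false.

S3: This is ((U ↓ P) ↓ (¬S ∧ (¬R ⊕ ¬Q))) ∧ (S ⊕ Q).

U ↓ P = T ↓ T = F
¬S = ¬T = F
¬R = ¬F = T
¬Q = ¬F = T
¬R ⊕ ¬Q = T ⊕ T = F
¬S ∧ (¬R ⊕ ¬Q) = F ∧ F = F
(U ↓ P) ↓ (¬S ∧ (¬R ⊕ ¬Q)) = F ↓ F = T
S ⊕ Q = T ⊕ F = T
((U ↓ P) ↓ (¬S ∧ (¬R ⊕ ¬Q))) ∧ (S ⊕ Q) = T ∧ T = T
Hence S3 is true.

Count: 2.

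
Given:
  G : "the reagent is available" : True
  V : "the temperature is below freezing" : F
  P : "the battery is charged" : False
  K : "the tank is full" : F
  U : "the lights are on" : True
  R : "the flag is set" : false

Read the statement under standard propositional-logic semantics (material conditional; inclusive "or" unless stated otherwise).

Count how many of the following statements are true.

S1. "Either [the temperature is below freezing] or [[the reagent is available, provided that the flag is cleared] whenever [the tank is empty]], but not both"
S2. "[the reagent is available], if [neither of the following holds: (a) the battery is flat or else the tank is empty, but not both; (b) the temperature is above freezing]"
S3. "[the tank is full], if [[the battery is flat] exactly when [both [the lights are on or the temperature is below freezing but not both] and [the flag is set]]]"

3

S1: Parsed as V ⊕ (¬K → (¬R → G))

¬K = ¬F = T
¬R = ¬F = T
¬R → G = T → T = T
¬K → (¬R → G) = T → T = T
V ⊕ (¬K → (¬R → G)) = F ⊕ T = T
So S1 is true.

S2: Formalization: ((¬P ⊕ ¬K) ↓ ¬V) → G

¬P = ¬F = T
¬K = ¬F = T
¬P ⊕ ¬K = T ⊕ T = F
¬V = ¬F = T
(¬P ⊕ ¬K) ↓ ¬V = F ↓ T = F
((¬P ⊕ ¬K) ↓ ¬V) → G = F → T = T
So S2 is true.

S3: Formalization: (¬P ↔ ((U ⊕ V) ∧ R)) → K

¬P = ¬F = T
U ⊕ V = T ⊕ F = T
(U ⊕ V) ∧ R = T ∧ F = F
¬P ↔ ((U ⊕ V) ∧ R) = T ↔ F = F
(¬P ↔ ((U ⊕ V) ∧ R)) → K = F → F = T
Thus S3 is true.

True statements: 3 (S1, S2, S3).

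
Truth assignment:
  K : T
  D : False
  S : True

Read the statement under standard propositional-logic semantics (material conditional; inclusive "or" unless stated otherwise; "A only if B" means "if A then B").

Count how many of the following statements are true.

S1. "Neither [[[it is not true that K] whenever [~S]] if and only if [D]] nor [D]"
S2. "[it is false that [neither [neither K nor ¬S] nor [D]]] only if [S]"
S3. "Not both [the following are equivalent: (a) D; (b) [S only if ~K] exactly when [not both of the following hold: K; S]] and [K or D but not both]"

S1: Parsed as ((not S -> not K) iff D) nor D

not S = not True = False
not K = not True = False
not S -> not K = False -> False = True
(not S -> not K) iff D = True iff False = False
((not S -> not K) iff D) nor D = False nor False = True
So S1 is true.

S2: Formalization: not ((K nor not S) nor D) -> S

not S = not True = False
K nor not S = True nor False = False
(K nor not S) nor D = False nor False = True
not ((K nor not S) nor D) = not True = False
not ((K nor not S) nor D) -> S = False -> True = True
Thus S2 is true.

S3: Formalization: (D iff ((S -> not K) iff (K nand S))) nand (K xor D)

not K = not True = False
S -> not K = True -> False = False
K nand S = True nand True = False
(S -> not K) iff (K nand S) = False iff False = True
D iff ((S -> not K) iff (K nand S)) = False iff True = False
K xor D = True xor False = True
(D iff ((S -> not K) iff (K nand S))) nand (K xor D) = False nand True = True
Thus S3 is true.

True statements: 3 (S1, S2, S3).

3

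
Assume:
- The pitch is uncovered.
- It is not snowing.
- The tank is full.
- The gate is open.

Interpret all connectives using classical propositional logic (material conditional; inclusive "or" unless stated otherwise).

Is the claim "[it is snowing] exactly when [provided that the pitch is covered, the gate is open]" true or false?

False.

Let Q = "it is snowing" (F), P = "the pitch is covered" (F), S = "the gate is open" (T).
Formalization: Q <-> (P -> S)

P -> S = F -> T = T
Q <-> (P -> S) = F <-> T = F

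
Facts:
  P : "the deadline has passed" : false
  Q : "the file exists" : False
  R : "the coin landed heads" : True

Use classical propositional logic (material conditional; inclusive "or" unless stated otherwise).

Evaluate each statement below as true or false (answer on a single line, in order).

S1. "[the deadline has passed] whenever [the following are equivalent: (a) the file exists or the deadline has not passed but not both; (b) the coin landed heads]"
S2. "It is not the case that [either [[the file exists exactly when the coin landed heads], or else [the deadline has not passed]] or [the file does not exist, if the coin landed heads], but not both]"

S1 F / S2 T

S1: In symbols: ((Q ⊕ ¬P) ↔ R) → P

¬P = ¬F = T
Q ⊕ ¬P = F ⊕ T = T
(Q ⊕ ¬P) ↔ R = T ↔ T = T
((Q ⊕ ¬P) ↔ R) → P = T → F = F
So S1 is false.

S2: In symbols: ¬(((Q ↔ R) ∨ ¬P) ⊕ (R → ¬Q))

Q ↔ R = F ↔ T = F
¬P = ¬F = T
(Q ↔ R) ∨ ¬P = F ∨ T = T
¬Q = ¬F = T
R → ¬Q = T → T = T
((Q ↔ R) ∨ ¬P) ⊕ (R → ¬Q) = T ⊕ T = F
¬(((Q ↔ R) ∨ ¬P) ⊕ (R → ¬Q)) = ¬F = T
Hence S2 is true.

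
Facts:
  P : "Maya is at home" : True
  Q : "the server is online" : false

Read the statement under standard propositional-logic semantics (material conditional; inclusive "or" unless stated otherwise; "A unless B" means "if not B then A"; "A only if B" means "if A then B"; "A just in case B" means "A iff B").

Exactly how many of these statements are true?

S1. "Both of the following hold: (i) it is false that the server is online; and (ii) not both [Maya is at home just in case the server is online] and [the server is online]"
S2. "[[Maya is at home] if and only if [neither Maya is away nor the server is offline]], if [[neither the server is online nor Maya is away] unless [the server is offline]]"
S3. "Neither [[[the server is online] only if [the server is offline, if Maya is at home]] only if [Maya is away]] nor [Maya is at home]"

1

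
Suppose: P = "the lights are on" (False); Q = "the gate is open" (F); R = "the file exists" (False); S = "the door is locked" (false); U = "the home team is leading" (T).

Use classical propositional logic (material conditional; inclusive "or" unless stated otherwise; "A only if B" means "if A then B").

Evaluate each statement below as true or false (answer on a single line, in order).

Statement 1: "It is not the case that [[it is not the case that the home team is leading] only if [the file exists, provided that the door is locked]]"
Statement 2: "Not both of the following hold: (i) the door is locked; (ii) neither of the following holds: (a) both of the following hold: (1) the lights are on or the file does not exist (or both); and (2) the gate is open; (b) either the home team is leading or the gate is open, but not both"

Statement 1 F / Statement 2 T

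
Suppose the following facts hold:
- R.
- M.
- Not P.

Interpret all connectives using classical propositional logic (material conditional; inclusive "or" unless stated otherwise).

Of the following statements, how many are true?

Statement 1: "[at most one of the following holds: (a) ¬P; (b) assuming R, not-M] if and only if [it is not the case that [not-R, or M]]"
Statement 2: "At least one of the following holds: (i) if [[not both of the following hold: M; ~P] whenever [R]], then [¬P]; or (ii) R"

1

Statement 1: Parsed as (¬P ↑ (R → ¬M)) ↔ ¬(¬R ∨ M)

¬P = ¬F = T
¬M = ¬T = F
R → ¬M = T → F = F
¬P ↑ (R → ¬M) = T ↑ F = T
¬R = ¬T = F
¬R ∨ M = F ∨ T = T
¬(¬R ∨ M) = ¬T = F
(¬P ↑ (R → ¬M)) ↔ ¬(¬R ∨ M) = T ↔ F = F
So Statement 1 is false.

Statement 2: This is ((R → (M ↑ ¬P)) → ¬P) ∨ R.

¬P = ¬F = T
M ↑ ¬P = T ↑ T = F
R → (M ↑ ¬P) = T → F = F
¬P = ¬F = T
(R → (M ↑ ¬P)) → ¬P = F → T = T
((R → (M ↑ ¬P)) → ¬P) ∨ R = T ∨ T = T
Thus Statement 2 is true.

1 of the 2 statements is true (Statement 2).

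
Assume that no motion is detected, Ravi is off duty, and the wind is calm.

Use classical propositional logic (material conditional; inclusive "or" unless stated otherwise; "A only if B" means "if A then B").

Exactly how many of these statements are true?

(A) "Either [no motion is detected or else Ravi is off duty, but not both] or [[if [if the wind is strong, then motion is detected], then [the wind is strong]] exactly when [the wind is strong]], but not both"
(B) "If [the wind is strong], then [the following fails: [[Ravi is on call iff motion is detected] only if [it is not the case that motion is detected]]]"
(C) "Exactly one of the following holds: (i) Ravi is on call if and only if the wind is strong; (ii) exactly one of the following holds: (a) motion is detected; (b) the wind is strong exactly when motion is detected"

2

Let G = "motion is detected" (F), U = "Ravi is on call" (F), H = "the wind is strong" (F).

(A): This is (¬G ⊕ ¬U) ⊕ (((H → G) → H) ↔ H).

¬G = ¬F = T
¬U = ¬F = T
¬G ⊕ ¬U = T ⊕ T = F
H → G = F → F = T
(H → G) → H = T → F = F
((H → G) → H) ↔ H = F ↔ F = T
(¬G ⊕ ¬U) ⊕ (((H → G) → H) ↔ H) = F ⊕ T = T
So (A) is true.

(B): In symbols: H → ¬((U ↔ G) → ¬G)

U ↔ G = F ↔ F = T
¬G = ¬F = T
(U ↔ G) → ¬G = T → T = T
¬((U ↔ G) → ¬G) = ¬T = F
H → ¬((U ↔ G) → ¬G) = F → F = T
Thus (B) is true.

(C): Parsed as (U ↔ H) ⊕ (G ⊕ (H ↔ G))

U ↔ H = F ↔ F = T
H ↔ G = F ↔ F = T
G ⊕ (H ↔ G) = F ⊕ T = T
(U ↔ H) ⊕ (G ⊕ (H ↔ G)) = T ⊕ T = F
Thus (C) is false.

2 of the 3 statements are true ((A), (B)).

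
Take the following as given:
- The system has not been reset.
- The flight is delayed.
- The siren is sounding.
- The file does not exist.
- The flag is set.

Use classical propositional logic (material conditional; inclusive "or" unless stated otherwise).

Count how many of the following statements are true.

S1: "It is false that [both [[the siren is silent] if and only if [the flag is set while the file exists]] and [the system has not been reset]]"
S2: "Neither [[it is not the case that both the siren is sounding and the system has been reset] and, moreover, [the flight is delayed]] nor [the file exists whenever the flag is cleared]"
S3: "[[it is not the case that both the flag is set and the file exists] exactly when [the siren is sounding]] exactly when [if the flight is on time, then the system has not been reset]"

Let U = "the siren is sounding" (True), N = "the flag is set" (True), G = "the file exists" (False), P = "the system has been reset" (False), R = "the flight is delayed" (True).

S1: Formalization: not ((not U iff (N and G)) and not P)

not U = not True = False
N and G = True and False = False
not U iff (N and G) = False iff False = True
not P = not False = True
(not U iff (N and G)) and not P = True and True = True
not ((not U iff (N and G)) and not P) = not True = False
Thus S1 is false.

S2: Parsed as ((U nand P) and R) nor (not N -> G)

U nand P = True nand False = True
(U nand P) and R = True and True = True
not N = not True = False
not N -> G = False -> False = True
((U nand P) and R) nor (not N -> G) = True nor True = False
Thus S2 is false.

S3: This is ((N nand G) iff U) iff (not R -> not P).

N nand G = True nand False = True
(N nand G) iff U = True iff True = True
not R = not True = False
not P = not False = True
not R -> not P = False -> True = True
((N nand G) iff U) iff (not R -> not P) = True iff True = True
So S3 is true.

1 of the 3 statements is true.

1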